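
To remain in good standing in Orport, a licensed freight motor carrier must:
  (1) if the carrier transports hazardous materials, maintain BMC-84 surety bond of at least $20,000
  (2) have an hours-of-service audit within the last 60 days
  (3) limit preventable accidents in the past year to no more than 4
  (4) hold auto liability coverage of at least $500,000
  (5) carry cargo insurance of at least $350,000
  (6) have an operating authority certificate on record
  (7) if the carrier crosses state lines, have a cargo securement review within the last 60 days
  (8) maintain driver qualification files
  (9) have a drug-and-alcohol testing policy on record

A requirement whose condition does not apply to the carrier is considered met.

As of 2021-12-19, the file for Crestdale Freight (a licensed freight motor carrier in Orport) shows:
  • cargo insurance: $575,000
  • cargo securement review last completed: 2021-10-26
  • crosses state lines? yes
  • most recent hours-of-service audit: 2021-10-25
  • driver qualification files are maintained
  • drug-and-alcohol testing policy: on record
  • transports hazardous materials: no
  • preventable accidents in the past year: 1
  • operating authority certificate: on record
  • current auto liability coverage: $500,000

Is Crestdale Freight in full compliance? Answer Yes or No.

1. condition 'transports hazardous materials' does not hold → requirement n/a → met
2. hours-of-service audit 55 days ago vs limit 60 → met
3. preventable accidents in the past year 1 ≤ 4 → met
4. auto liability coverage $500,000 ≥ $500,000 → met
5. cargo insurance $575,000 ≥ $350,000 → met
6. operating authority certificate present → met
7. condition 'crosses state lines' holds; cargo securement review 54 days ago vs limit 60 → met
8. driver qualification files present → met
9. drug-and-alcohol testing policy present → met
All met.

Yes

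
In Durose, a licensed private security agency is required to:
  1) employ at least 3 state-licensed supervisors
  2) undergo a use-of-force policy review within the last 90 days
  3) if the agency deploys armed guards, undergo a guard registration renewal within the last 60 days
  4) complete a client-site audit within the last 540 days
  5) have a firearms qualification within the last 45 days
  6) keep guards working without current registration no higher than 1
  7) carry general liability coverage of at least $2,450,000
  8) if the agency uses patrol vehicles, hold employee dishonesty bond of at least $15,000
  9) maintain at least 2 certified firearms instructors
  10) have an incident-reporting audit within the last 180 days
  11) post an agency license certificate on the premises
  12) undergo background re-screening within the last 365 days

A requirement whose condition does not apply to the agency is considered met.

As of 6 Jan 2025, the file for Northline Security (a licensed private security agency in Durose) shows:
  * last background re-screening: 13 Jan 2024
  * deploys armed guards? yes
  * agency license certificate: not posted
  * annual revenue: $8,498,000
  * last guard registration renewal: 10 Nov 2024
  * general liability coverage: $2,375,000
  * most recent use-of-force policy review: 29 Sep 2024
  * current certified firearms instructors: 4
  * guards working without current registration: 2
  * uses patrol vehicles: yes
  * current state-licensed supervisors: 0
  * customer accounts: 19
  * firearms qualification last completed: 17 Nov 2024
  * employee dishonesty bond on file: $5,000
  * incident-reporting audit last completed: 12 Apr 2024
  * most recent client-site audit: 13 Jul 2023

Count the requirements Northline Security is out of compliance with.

9

1. state-licensed supervisors 0 < 3 → not met
2. use-of-force policy review 99 days ago vs limit 90 → not met
3. condition 'deploys armed guards' holds; guard registration renewal 57 days ago vs limit 60 → met
4. client-site audit 543 days ago vs limit 540 → not met
5. firearms qualification 50 days ago vs limit 45 → not met
6. guards working without current registration 2 > 1 → not met
7. general liability coverage $2,375,000 < $2,450,000 → not met
8. condition 'uses patrol vehicles' holds; employee dishonesty bond $5,000 < $15,000 → not met
9. certified firearms instructors 4 ≥ 2 → met
10. incident-reporting audit 269 days ago vs limit 180 → not met
11. agency license certificate absent → not met
12. background re-screening 359 days ago vs limit 365 → met
Not met: 9 of 12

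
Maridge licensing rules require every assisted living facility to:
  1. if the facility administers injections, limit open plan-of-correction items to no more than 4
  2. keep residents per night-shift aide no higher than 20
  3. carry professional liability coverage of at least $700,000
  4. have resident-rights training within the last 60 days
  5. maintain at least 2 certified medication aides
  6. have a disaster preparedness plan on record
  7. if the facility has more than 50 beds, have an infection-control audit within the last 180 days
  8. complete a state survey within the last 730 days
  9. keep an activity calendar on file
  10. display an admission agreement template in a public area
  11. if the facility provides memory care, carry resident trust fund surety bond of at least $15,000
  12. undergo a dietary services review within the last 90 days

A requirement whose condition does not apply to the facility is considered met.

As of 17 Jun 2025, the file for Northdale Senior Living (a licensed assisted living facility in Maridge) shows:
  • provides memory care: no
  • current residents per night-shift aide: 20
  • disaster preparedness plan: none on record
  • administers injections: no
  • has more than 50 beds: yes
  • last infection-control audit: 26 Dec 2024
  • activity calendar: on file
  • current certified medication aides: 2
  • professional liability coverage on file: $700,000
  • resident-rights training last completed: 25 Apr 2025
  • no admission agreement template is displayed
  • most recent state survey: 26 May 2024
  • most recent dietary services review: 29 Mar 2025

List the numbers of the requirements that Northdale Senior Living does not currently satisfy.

6, 10

1. condition 'administers injections' does not hold → requirement n/a → met
2. residents per night-shift aide 20 ≤ 20 → met
3. professional liability coverage $700,000 ≥ $700,000 → met
4. resident-rights training 53 days ago vs limit 60 → met
5. certified medication aides 2 ≥ 2 → met
6. disaster preparedness plan absent → not met
7. condition 'has more than 50 beds' holds; infection-control audit 173 days ago vs limit 180 → met
8. state survey 387 days ago vs limit 730 → met
9. activity calendar present → met
10. admission agreement template absent → not met
11. condition 'provides memory care' does not hold → requirement n/a → met
12. dietary services review 80 days ago vs limit 90 → met
Not met: 6, 10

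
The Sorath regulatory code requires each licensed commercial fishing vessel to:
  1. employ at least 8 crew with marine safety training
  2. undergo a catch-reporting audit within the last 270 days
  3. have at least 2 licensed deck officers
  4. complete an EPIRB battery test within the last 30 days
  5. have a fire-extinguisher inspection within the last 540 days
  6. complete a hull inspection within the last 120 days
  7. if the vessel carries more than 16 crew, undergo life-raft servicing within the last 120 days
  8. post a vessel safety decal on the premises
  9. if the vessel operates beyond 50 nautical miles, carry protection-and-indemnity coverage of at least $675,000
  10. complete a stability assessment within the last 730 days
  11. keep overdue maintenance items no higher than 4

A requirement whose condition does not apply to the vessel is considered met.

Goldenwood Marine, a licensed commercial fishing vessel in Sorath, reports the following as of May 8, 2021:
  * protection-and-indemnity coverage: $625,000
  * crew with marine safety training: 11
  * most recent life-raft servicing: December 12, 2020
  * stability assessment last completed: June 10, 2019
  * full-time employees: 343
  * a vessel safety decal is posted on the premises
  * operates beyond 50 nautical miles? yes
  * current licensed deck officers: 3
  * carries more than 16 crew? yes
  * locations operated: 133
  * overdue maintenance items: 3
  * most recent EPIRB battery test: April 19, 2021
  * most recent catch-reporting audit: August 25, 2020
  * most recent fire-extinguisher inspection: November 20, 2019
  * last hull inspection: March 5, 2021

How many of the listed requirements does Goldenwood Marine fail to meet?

1. crew with marine safety training 11 ≥ 8 → met
2. catch-reporting audit 256 days ago vs limit 270 → met
3. licensed deck officers 3 ≥ 2 → met
4. EPIRB battery test 19 days ago vs limit 30 → met
5. fire-extinguisher inspection 535 days ago vs limit 540 → met
6. hull inspection 64 days ago vs limit 120 → met
7. condition 'carries more than 16 crew' holds; life-raft servicing 147 days ago vs limit 120 → not met
8. vessel safety decal present → met
9. condition 'operates beyond 50 nautical miles' holds; protection-and-indemnity coverage $625,000 < $675,000 → not met
10. stability assessment 698 days ago vs limit 730 → met
11. overdue maintenance items 3 ≤ 4 → met
Not met: 2 of 11

2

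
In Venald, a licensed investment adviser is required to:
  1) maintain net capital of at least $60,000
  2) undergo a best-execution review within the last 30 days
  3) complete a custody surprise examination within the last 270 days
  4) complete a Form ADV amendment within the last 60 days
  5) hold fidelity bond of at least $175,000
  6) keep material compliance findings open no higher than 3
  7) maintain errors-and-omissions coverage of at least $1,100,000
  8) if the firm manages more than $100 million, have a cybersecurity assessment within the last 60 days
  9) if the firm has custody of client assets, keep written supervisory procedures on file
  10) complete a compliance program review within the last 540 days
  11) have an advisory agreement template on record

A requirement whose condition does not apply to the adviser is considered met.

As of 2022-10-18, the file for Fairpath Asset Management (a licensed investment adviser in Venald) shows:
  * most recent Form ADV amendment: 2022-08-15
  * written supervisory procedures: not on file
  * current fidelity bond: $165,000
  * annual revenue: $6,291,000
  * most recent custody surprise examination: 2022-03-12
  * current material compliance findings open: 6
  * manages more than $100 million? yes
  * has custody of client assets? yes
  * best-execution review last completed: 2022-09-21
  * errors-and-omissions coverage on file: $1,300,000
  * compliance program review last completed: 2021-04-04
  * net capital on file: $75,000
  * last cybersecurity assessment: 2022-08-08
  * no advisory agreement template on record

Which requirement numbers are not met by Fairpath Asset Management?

1. net capital $75,000 ≥ $60,000 → met
2. best-execution review 27 days ago vs limit 30 → met
3. custody surprise examination 220 days ago vs limit 270 → met
4. Form ADV amendment 64 days ago vs limit 60 → not met
5. fidelity bond $165,000 < $175,000 → not met
6. material compliance findings open 6 > 3 → not met
7. errors-and-omissions coverage $1,300,000 ≥ $1,100,000 → met
8. condition 'manages more than $100 million' holds; cybersecurity assessment 71 days ago vs limit 60 → not met
9. condition 'has custody of client assets' holds; written supervisory procedures absent → not met
10. compliance program review 562 days ago vs limit 540 → not met
11. advisory agreement template absent → not met
Not met: 4, 5, 6, 8, 9, 10, 11

4, 5, 6, 8, 9, 10, 11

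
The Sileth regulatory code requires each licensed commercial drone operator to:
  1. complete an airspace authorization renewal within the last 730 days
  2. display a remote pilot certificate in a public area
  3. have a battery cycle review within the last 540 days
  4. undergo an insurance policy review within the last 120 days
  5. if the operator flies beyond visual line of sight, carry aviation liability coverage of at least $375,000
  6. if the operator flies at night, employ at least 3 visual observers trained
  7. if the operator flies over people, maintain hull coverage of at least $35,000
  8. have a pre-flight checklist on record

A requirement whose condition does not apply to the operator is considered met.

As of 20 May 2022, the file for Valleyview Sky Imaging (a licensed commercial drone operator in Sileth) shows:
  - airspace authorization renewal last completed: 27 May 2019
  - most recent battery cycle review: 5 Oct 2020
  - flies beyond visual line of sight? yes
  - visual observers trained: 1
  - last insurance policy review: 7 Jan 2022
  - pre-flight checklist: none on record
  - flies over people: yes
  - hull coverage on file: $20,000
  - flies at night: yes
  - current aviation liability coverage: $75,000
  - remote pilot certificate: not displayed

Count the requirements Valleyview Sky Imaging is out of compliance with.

8

1. airspace authorization renewal 1089 days ago vs limit 730 → not met
2. remote pilot certificate absent → not met
3. battery cycle review 592 days ago vs limit 540 → not met
4. insurance policy review 133 days ago vs limit 120 → not met
5. condition 'flies beyond visual line of sight' holds; aviation liability coverage $75,000 < $375,000 → not met
6. condition 'flies at night' holds; visual observers trained 1 < 3 → not met
7. condition 'flies over people' holds; hull coverage $20,000 < $35,000 → not met
8. pre-flight checklist absent → not met
Not met: 8 of 8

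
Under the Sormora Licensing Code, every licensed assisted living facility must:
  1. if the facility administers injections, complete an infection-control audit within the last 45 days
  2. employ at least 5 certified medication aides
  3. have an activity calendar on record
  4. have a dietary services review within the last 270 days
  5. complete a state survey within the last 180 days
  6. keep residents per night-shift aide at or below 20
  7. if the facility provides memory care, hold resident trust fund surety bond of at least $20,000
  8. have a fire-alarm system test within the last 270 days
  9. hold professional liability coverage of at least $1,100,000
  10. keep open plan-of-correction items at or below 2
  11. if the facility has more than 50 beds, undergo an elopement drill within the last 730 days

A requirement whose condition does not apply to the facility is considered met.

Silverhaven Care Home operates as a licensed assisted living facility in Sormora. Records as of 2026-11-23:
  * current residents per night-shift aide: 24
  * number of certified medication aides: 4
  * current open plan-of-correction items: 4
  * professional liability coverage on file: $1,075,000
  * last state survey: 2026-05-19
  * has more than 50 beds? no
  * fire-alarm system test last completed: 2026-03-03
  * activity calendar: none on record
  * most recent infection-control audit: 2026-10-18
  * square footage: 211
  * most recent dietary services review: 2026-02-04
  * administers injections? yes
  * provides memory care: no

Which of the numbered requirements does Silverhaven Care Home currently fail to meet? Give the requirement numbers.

2, 3, 4, 5, 6, 9, 10

1. condition 'administers injections' holds; infection-control audit 36 days ago vs limit 45 → met
2. certified medication aides 4 < 5 → not met
3. activity calendar absent → not met
4. dietary services review 292 days ago vs limit 270 → not met
5. state survey 188 days ago vs limit 180 → not met
6. residents per night-shift aide 24 > 20 → not met
7. condition 'provides memory care' does not hold → requirement n/a → met
8. fire-alarm system test 265 days ago vs limit 270 → met
9. professional liability coverage $1,075,000 < $1,100,000 → not met
10. open plan-of-correction items 4 > 2 → not met
11. condition 'has more than 50 beds' does not hold → requirement n/a → met
Not met: 2, 3, 4, 5, 6, 9, 10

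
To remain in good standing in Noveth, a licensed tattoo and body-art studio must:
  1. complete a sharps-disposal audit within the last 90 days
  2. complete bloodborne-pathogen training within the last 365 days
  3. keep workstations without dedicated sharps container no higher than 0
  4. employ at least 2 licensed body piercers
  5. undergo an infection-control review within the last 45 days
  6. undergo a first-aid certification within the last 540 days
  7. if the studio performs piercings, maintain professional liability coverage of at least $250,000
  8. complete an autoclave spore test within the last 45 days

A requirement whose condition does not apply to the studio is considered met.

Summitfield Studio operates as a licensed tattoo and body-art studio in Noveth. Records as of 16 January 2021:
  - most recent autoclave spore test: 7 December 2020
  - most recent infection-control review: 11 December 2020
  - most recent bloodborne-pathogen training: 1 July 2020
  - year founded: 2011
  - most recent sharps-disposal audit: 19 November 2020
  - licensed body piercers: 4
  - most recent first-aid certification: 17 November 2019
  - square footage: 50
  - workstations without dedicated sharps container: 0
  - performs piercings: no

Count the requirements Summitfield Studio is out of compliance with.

0

1. sharps-disposal audit 58 days ago vs limit 90 → met
2. bloodborne-pathogen training 199 days ago vs limit 365 → met
3. workstations without dedicated sharps container 0 ≤ 0 → met
4. licensed body piercers 4 ≥ 2 → met
5. infection-control review 36 days ago vs limit 45 → met
6. first-aid certification 426 days ago vs limit 540 → met
7. condition 'performs piercings' does not hold → requirement n/a → met
8. autoclave spore test 40 days ago vs limit 45 → met
Not met: 0 of 8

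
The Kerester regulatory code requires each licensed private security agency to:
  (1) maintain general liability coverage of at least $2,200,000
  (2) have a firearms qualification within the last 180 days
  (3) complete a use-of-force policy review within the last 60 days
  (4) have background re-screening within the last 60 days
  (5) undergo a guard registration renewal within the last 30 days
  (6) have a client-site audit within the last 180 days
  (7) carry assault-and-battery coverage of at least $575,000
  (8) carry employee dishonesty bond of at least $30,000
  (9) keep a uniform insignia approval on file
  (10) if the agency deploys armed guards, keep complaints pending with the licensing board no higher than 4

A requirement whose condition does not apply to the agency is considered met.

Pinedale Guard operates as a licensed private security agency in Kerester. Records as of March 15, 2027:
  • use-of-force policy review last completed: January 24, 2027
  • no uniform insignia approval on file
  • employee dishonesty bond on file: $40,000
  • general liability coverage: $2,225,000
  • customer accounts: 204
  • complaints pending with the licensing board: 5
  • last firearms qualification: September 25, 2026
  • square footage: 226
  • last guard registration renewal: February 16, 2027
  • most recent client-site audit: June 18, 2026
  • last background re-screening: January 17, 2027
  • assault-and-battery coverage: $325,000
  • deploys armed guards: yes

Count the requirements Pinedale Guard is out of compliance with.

4

1. general liability coverage $2,225,000 ≥ $2,200,000 → met
2. firearms qualification 171 days ago vs limit 180 → met
3. use-of-force policy review 50 days ago vs limit 60 → met
4. background re-screening 57 days ago vs limit 60 → met
5. guard registration renewal 27 days ago vs limit 30 → met
6. client-site audit 270 days ago vs limit 180 → not met
7. assault-and-battery coverage $325,000 < $575,000 → not met
8. employee dishonesty bond $40,000 ≥ $30,000 → met
9. uniform insignia approval absent → not met
10. condition 'deploys armed guards' holds; complaints pending with the licensing board 5 > 4 → not met
Not met: 4 of 10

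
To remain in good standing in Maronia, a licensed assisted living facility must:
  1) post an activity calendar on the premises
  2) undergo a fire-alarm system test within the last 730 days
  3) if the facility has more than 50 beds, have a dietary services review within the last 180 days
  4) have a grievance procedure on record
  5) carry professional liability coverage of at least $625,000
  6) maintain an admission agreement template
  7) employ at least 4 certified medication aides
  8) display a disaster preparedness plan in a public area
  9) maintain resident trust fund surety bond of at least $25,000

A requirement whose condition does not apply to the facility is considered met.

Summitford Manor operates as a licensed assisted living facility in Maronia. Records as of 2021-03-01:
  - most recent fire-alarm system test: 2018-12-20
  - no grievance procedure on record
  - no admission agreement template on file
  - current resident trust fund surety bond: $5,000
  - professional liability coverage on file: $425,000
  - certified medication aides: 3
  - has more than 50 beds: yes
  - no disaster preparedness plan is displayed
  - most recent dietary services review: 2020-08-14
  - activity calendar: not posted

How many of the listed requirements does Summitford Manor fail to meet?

9

1. activity calendar absent → not met
2. fire-alarm system test 802 days ago vs limit 730 → not met
3. condition 'has more than 50 beds' holds; dietary services review 199 days ago vs limit 180 → not met
4. grievance procedure absent → not met
5. professional liability coverage $425,000 < $625,000 → not met
6. admission agreement template absent → not met
7. certified medication aides 3 < 4 → not met
8. disaster preparedness plan absent → not met
9. resident trust fund surety bond $5,000 < $25,000 → not met
Not met: 9 of 9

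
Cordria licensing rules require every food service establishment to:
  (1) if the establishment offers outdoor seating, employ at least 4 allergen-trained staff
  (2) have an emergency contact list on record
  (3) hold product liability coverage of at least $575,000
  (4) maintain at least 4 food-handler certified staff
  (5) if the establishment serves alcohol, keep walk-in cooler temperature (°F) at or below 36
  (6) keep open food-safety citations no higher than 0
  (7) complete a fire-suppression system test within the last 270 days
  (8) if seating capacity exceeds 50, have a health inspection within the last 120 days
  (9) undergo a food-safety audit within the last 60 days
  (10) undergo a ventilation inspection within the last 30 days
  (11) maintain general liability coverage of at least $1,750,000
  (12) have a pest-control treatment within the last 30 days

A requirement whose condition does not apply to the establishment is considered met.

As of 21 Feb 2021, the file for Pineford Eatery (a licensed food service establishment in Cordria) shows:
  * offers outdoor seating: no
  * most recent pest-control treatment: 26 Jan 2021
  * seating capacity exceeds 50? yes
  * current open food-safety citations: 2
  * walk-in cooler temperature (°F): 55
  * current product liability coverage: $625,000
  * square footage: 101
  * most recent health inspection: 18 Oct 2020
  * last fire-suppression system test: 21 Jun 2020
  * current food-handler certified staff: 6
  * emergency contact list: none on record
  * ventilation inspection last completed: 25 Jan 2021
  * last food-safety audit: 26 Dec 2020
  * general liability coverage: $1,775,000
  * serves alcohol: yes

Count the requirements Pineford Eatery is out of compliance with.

4

1. condition 'offers outdoor seating' does not hold → requirement n/a → met
2. emergency contact list absent → not met
3. product liability coverage $625,000 ≥ $575,000 → met
4. food-handler certified staff 6 ≥ 4 → met
5. condition 'serves alcohol' holds; walk-in cooler temperature (°F) 55 > 36 → not met
6. open food-safety citations 2 > 0 → not met
7. fire-suppression system test 245 days ago vs limit 270 → met
8. condition 'seating capacity exceeds 50' holds; health inspection 126 days ago vs limit 120 → not met
9. food-safety audit 57 days ago vs limit 60 → met
10. ventilation inspection 27 days ago vs limit 30 → met
11. general liability coverage $1,775,000 ≥ $1,750,000 → met
12. pest-control treatment 26 days ago vs limit 30 → met
Not met: 4 of 12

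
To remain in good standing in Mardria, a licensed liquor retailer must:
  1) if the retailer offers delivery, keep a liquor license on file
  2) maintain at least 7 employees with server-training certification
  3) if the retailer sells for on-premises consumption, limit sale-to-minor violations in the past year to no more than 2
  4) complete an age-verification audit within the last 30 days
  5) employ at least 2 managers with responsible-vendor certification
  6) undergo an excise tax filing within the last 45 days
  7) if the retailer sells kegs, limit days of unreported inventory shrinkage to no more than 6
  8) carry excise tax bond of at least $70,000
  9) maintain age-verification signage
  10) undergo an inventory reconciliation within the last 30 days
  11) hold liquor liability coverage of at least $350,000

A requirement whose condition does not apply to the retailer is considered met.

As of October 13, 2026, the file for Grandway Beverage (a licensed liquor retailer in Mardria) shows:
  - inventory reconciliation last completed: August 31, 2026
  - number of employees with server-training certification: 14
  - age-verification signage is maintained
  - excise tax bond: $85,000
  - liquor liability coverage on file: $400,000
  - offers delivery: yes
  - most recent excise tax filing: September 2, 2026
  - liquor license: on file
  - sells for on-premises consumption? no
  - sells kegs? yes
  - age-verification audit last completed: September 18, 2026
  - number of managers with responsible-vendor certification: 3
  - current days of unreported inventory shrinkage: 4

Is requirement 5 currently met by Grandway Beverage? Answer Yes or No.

5. managers with responsible-vendor certification 3 ≥ 2 → met

Yes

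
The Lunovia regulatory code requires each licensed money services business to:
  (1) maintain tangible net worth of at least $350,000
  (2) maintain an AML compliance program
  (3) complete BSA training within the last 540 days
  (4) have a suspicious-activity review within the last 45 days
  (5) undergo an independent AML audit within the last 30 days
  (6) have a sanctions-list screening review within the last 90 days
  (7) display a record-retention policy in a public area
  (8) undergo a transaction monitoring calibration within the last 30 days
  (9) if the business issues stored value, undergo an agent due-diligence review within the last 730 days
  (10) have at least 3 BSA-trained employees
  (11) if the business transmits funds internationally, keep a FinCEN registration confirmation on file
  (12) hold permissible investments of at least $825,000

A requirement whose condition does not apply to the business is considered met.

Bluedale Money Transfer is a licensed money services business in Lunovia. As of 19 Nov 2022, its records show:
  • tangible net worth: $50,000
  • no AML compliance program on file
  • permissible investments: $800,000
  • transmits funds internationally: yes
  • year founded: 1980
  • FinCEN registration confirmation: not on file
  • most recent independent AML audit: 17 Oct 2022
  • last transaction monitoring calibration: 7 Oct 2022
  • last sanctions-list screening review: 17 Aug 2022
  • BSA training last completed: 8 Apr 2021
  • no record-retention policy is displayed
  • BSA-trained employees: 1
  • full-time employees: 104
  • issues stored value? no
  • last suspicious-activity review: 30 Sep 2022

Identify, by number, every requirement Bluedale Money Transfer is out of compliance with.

1. tangible net worth $50,000 < $350,000 → not met
2. AML compliance program absent → not met
3. BSA training 590 days ago vs limit 540 → not met
4. suspicious-activity review 50 days ago vs limit 45 → not met
5. independent AML audit 33 days ago vs limit 30 → not met
6. sanctions-list screening review 94 days ago vs limit 90 → not met
7. record-retention policy absent → not met
8. transaction monitoring calibration 43 days ago vs limit 30 → not met
9. condition 'issues stored value' does not hold → requirement n/a → met
10. BSA-trained employees 1 < 3 → not met
11. condition 'transmits funds internationally' holds; FinCEN registration confirmation absent → not met
12. permissible investments $800,000 < $825,000 → not met
Not met: 1, 2, 3, 4, 5, 6, 7, 8, 10, 11, 12

1, 2, 3, 4, 5, 6, 7, 8, 10, 11, 12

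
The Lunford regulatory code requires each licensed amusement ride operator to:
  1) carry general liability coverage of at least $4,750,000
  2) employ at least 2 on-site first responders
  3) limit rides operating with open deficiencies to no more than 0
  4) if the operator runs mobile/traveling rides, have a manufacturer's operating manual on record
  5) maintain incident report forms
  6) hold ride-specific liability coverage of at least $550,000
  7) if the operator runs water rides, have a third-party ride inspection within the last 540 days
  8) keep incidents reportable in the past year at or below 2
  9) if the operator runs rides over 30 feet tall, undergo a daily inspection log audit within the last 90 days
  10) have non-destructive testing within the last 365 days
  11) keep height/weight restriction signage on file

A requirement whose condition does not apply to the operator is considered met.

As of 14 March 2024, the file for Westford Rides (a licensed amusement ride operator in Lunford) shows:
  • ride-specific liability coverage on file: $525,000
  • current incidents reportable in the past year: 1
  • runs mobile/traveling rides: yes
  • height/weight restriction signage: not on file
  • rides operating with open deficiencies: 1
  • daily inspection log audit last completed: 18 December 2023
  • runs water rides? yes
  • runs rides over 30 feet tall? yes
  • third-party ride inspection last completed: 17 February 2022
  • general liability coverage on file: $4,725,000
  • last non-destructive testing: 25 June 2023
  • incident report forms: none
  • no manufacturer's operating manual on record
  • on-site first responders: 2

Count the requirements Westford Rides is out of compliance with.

7

1. general liability coverage $4,725,000 < $4,750,000 → not met
2. on-site first responders 2 ≥ 2 → met
3. rides operating with open deficiencies 1 > 0 → not met
4. condition 'runs mobile/traveling rides' holds; manufacturer's operating manual absent → not met
5. incident report forms absent → not met
6. ride-specific liability coverage $525,000 < $550,000 → not met
7. condition 'runs water rides' holds; third-party ride inspection 756 days ago vs limit 540 → not met
8. incidents reportable in the past year 1 ≤ 2 → met
9. condition 'runs rides over 30 feet tall' holds; daily inspection log audit 87 days ago vs limit 90 → met
10. non-destructive testing 263 days ago vs limit 365 → met
11. height/weight restriction signage absent → not met
Not met: 7 of 11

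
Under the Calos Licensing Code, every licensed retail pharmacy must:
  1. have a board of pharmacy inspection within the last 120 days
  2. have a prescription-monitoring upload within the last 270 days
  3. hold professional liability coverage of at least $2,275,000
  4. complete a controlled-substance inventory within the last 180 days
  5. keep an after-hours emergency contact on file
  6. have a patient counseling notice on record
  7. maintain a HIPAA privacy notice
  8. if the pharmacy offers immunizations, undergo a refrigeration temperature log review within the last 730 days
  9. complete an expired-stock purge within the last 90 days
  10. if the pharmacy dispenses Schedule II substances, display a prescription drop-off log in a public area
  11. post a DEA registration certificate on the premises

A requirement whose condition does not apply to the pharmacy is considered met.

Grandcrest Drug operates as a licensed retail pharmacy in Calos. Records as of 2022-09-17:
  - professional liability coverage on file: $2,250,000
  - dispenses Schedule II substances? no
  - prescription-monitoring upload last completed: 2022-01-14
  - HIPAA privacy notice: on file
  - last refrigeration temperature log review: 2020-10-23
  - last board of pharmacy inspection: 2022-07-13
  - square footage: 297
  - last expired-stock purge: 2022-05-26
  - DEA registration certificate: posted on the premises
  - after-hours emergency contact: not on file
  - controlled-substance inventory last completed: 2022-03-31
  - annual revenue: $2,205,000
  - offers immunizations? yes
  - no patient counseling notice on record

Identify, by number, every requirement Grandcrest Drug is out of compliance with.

3, 5, 6, 9

1. board of pharmacy inspection 66 days ago vs limit 120 → met
2. prescription-monitoring upload 246 days ago vs limit 270 → met
3. professional liability coverage $2,250,000 < $2,275,000 → not met
4. controlled-substance inventory 170 days ago vs limit 180 → met
5. after-hours emergency contact absent → not met
6. patient counseling notice absent → not met
7. HIPAA privacy notice present → met
8. condition 'offers immunizations' holds; refrigeration temperature log review 694 days ago vs limit 730 → met
9. expired-stock purge 114 days ago vs limit 90 → not met
10. condition 'dispenses Schedule II substances' does not hold → requirement n/a → met
11. DEA registration certificate present → met
Not met: 3, 5, 6, 9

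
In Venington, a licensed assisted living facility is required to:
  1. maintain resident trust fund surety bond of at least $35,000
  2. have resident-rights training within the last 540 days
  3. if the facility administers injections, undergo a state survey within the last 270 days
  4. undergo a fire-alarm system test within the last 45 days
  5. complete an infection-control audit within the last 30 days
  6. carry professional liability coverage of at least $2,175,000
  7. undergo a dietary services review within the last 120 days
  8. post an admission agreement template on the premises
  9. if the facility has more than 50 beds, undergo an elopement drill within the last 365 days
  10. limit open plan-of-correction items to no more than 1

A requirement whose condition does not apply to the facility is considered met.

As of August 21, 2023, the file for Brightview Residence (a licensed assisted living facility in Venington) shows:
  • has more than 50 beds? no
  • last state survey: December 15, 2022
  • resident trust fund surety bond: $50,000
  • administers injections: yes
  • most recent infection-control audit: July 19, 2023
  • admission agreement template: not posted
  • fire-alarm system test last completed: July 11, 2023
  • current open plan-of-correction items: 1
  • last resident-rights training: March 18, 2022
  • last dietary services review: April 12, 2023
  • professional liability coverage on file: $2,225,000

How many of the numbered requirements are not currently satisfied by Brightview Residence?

3

1. resident trust fund surety bond $50,000 ≥ $35,000 → met
2. resident-rights training 521 days ago vs limit 540 → met
3. condition 'administers injections' holds; state survey 249 days ago vs limit 270 → met
4. fire-alarm system test 41 days ago vs limit 45 → met
5. infection-control audit 33 days ago vs limit 30 → not met
6. professional liability coverage $2,225,000 ≥ $2,175,000 → met
7. dietary services review 131 days ago vs limit 120 → not met
8. admission agreement template absent → not met
9. condition 'has more than 50 beds' does not hold → requirement n/a → met
10. open plan-of-correction items 1 ≤ 1 → met
Not met: 3 of 10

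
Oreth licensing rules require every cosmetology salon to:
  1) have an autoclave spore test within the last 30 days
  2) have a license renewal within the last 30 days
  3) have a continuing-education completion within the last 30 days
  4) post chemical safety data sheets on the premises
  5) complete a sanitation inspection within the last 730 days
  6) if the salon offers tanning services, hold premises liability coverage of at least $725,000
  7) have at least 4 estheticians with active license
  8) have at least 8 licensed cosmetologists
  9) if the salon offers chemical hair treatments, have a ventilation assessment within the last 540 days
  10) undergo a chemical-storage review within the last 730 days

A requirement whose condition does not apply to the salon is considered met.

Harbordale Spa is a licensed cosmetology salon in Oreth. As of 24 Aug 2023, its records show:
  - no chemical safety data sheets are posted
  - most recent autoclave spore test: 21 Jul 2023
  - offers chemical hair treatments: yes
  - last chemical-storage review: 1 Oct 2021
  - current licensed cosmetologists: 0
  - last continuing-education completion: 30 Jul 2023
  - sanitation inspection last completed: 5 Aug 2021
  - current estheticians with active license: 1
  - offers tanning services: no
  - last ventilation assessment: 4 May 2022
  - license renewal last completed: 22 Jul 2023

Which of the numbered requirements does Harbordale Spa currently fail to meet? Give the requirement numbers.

1. autoclave spore test 34 days ago vs limit 30 → not met
2. license renewal 33 days ago vs limit 30 → not met
3. continuing-education completion 25 days ago vs limit 30 → met
4. chemical safety data sheets absent → not met
5. sanitation inspection 749 days ago vs limit 730 → not met
6. condition 'offers tanning services' does not hold → requirement n/a → met
7. estheticians with active license 1 < 4 → not met
8. licensed cosmetologists 0 < 8 → not met
9. condition 'offers chemical hair treatments' holds; ventilation assessment 477 days ago vs limit 540 → met
10. chemical-storage review 692 days ago vs limit 730 → met
Not met: 1, 2, 4, 5, 7, 8

1, 2, 4, 5, 7, 8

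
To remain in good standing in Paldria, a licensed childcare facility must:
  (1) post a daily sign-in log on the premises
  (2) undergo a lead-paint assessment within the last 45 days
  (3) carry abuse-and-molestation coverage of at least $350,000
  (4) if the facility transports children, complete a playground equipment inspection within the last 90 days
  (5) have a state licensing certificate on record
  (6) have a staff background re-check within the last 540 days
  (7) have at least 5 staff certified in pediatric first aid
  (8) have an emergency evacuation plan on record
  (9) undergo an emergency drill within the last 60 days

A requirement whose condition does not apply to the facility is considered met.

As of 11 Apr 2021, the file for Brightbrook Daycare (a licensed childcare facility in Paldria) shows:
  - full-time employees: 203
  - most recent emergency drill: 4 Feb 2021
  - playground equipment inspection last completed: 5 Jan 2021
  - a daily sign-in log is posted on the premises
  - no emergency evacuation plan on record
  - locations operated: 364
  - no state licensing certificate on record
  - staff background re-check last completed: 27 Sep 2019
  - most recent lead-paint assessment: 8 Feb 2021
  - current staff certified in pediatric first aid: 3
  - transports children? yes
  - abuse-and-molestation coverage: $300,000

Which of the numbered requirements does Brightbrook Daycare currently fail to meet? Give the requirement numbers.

1. daily sign-in log present → met
2. lead-paint assessment 62 days ago vs limit 45 → not met
3. abuse-and-molestation coverage $300,000 < $350,000 → not met
4. condition 'transports children' holds; playground equipment inspection 96 days ago vs limit 90 → not met
5. state licensing certificate absent → not met
6. staff background re-check 562 days ago vs limit 540 → not met
7. staff certified in pediatric first aid 3 < 5 → not met
8. emergency evacuation plan absent → not met
9. emergency drill 66 days ago vs limit 60 → not met
Not met: 2, 3, 4, 5, 6, 7, 8, 9

2, 3, 4, 5, 6, 7, 8, 9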